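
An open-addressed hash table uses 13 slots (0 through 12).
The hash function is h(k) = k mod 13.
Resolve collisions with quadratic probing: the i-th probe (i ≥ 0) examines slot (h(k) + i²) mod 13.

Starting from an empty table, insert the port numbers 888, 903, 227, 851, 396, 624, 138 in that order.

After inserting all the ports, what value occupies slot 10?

888 hashes to 4; slot 4 is free -> place at 4.
903 hashes to 6; slot 6 is free -> place at 6.
227 hashes to 6; 6 taken -> place at 7.
851 hashes to 6; 6,7 taken -> place at 10.
396 hashes to 6; 6,7,10 taken -> place at 2.
624 hashes to 0; slot 0 is free -> place at 0.
138 hashes to 8; slot 8 is free -> place at 8.
Table: [624, —, 396, —, 888, —, 903, 227, 138, —, 851, —, —]

851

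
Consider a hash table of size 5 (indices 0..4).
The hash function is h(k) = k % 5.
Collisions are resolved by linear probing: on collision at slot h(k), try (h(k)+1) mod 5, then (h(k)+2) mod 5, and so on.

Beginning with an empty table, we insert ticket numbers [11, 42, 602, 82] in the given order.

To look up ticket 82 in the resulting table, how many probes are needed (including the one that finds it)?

Insert 11: h=1, slot 1 empty → index 1.
Insert 42: h=2, slot 2 empty → index 2.
Insert 602: h=2, slot 2 occupied → index 3.
Insert 82: h=2, slots 2,3 occupied → index 4.
Table: [-, 11, 42, 602, 82]
Lookup 82: h=2, probe 2,3,4 → found at 4.

3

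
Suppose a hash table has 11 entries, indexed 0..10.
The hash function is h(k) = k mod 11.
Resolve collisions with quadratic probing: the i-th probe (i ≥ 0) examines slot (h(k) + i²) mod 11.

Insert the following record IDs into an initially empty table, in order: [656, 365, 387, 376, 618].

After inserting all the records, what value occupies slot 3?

656 hashes to 7; slot 7 is free → place at 7.
365 hashes to 2; slot 2 is free → place at 2.
387 hashes to 2; 2 taken → place at 3.
376 hashes to 2; 2,3 taken → place at 6.
618 hashes to 2; 2,3,6 taken → place at 0.
Table: [618, _, 365, 387, _, _, 376, 656, _, _, _]

387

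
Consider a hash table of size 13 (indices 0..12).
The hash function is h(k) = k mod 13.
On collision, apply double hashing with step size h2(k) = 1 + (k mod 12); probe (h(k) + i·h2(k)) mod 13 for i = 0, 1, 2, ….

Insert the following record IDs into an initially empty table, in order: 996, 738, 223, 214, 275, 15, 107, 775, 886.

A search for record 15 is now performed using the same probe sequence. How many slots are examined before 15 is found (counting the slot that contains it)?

996 hashes to 8; slot 8 is free → place at 8.
738 hashes to 10; slot 10 is free → place at 10.
223 hashes to 2; slot 2 is free → place at 2.
214 hashes to 6; slot 6 is free → place at 6.
275 hashes to 2, h2=12; 2 taken → place at 1.
15 hashes to 2, h2=4; 2,6,10,1 taken → place at 5.
107 hashes to 3; slot 3 is free → place at 3.
775 hashes to 8, h2=8; 8,3 taken → place at 11.
886 hashes to 2, h2=11; 2 taken → place at 0.
Table: [886, 275, 223, 107, ∅, 15, 214, ∅, 996, ∅, 738, 775, ∅]
Lookup 15: h=2, h2=4, probe 2,6,10,1,5 → found at 5.

5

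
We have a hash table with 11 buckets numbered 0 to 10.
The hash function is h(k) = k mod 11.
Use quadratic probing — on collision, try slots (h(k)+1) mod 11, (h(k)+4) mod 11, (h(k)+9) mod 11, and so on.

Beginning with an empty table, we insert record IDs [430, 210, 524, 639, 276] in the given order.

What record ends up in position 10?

430 hashes to 1; slot 1 is free → place at 1.
210 hashes to 1; 1 taken → place at 2.
524 hashes to 7; slot 7 is free → place at 7.
639 hashes to 1; 1,2 taken → place at 5.
276 hashes to 1; 1,2,5 taken → place at 10.
Table: [-, 430, 210, -, -, 639, -, 524, -, -, 276]

276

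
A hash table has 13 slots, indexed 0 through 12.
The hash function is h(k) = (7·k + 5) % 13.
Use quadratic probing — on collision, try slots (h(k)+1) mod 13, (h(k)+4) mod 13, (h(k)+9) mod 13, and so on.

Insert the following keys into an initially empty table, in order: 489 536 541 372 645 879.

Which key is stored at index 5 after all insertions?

489 hashes to 9; slot 9 is free → place at 9.
536 hashes to 0; slot 0 is free → place at 0.
541 hashes to 9; 9 taken → place at 10.
372 hashes to 9; 9,10,0 taken → place at 5.
645 hashes to 9; 9,10,0,5 taken → place at 12.
879 hashes to 9; 9,10,0,5,12 taken → place at 8.
Table: [536, —, —, —, —, 372, —, —, 879, 489, 541, —, 645]

372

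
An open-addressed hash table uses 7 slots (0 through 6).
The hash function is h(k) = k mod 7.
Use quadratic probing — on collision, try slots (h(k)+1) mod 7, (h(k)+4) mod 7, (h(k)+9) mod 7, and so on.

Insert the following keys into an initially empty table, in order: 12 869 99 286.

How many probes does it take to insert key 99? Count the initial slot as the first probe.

2

12: h=5 → slot 5
869: h=1 → slot 1
99: h=1, probe 1,2 → slot 2
286: h=6 → slot 6
Table: [-, 869, 99, -, -, 12, 286]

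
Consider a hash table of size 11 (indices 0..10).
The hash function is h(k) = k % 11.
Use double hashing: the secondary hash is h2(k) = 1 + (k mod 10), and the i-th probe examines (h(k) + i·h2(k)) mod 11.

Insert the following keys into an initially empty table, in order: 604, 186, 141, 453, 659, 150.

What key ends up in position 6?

604: h=10 => slot 10
186: h=10, h2=7, probe 10,6 => slot 6
141: h=9 => slot 9
453: h=2 => slot 2
659: h=10, h2=10, probe 10,9,8 => slot 8
150: h=7 => slot 7
Table: [., ., 453, ., ., ., 186, 150, 659, 141, 604]

186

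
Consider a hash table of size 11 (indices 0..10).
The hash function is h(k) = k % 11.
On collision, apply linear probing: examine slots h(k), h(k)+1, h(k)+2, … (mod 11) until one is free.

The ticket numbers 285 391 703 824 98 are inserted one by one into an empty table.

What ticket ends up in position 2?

Insert 285: h=10, slot 10 empty → index 10.
Insert 391: h=6, slot 6 empty → index 6.
Insert 703: h=10, slot 10 occupied → index 0.
Insert 824: h=10, slots 10,0 occupied → index 1.
Insert 98: h=10, slots 10,0,1 occupied → index 2.
Table: [703, 824, 98, ., ., ., 391, ., ., ., 285]

98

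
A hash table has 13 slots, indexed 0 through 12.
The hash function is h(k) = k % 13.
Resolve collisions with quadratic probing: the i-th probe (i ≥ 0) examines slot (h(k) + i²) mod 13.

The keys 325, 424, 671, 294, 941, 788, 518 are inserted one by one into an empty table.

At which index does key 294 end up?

Insert 325: h=0, slot 0 empty => index 0.
Insert 424: h=8, slot 8 empty => index 8.
Insert 671: h=8, slot 8 occupied => index 9.
Insert 294: h=8, slots 8,9 occupied => index 12.
Insert 941: h=5, slot 5 empty => index 5.
Insert 788: h=8, slots 8,9,12 occupied => index 4.
Insert 518: h=11, slot 11 empty => index 11.
Table: [325, ∅, ∅, ∅, 788, 941, ∅, ∅, 424, 671, ∅, 518, 294]

12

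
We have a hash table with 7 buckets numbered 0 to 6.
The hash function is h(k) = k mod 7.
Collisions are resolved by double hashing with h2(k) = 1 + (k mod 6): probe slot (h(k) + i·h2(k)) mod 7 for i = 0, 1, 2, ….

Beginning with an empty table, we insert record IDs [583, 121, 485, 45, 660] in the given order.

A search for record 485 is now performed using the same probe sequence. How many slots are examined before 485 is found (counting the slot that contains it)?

583 hashes to 2; slot 2 is free -> place at 2.
121 hashes to 2, h2=2; 2 taken -> place at 4.
485 hashes to 2, h2=6; 2 taken -> place at 1.
45 hashes to 3; slot 3 is free -> place at 3.
660 hashes to 2, h2=1; 2,3,4 taken -> place at 5.
Table: [∅, 485, 583, 45, 121, 660, ∅]
Lookup 485: h=2, h2=6, probe 2,1 → found at 1.

2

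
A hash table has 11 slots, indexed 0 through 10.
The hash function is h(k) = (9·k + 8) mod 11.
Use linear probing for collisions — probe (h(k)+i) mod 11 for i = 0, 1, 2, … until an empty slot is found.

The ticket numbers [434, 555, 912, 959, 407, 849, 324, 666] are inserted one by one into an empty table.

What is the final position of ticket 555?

10

Insert 434: h=9, slot 9 empty → index 9.
Insert 555: h=9, slot 9 occupied → index 10.
Insert 912: h=10, slot 10 occupied → index 0.
Insert 959: h=4, slot 4 empty → index 4.
Insert 407: h=8, slot 8 empty → index 8.
Insert 849: h=4, slot 4 occupied → index 5.
Insert 324: h=9, slots 9,10,0 occupied → index 1.
Insert 666: h=7, slot 7 empty → index 7.
Table: [912, 324, -, -, 959, 849, -, 666, 407, 434, 555]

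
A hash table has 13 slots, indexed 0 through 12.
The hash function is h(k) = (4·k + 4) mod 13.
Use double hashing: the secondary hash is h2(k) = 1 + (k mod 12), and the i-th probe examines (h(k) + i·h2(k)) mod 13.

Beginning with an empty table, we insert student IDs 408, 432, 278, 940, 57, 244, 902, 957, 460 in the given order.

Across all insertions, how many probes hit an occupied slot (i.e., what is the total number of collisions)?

7

408 hashes to 11; slot 11 is free -> place at 11.
432 hashes to 3; slot 3 is free -> place at 3.
278 hashes to 11, h2=3; 11 taken -> place at 1.
940 hashes to 7; slot 7 is free -> place at 7.
57 hashes to 11, h2=10; 11 taken -> place at 8.
244 hashes to 5; slot 5 is free -> place at 5.
902 hashes to 11, h2=3; 11,1 taken -> place at 4.
957 hashes to 10; slot 10 is free -> place at 10.
460 hashes to 11, h2=5; 11,3,8 taken -> place at 0.
Table: [460, 278, ∅, 432, 902, 244, ∅, 940, 57, ∅, 957, 408, ∅]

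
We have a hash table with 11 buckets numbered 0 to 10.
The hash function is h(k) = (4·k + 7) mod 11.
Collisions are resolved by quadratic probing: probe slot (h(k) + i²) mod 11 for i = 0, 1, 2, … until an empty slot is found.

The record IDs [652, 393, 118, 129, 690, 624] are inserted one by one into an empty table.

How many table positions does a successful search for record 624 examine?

Insert 652: h=8, slot 8 empty -> index 8.
Insert 393: h=6, slot 6 empty -> index 6.
Insert 118: h=6, slot 6 occupied -> index 7.
Insert 129: h=6, slots 6,7 occupied -> index 10.
Insert 690: h=6, slots 6,7,10 occupied -> index 4.
Insert 624: h=6, slots 6,7,10,4 occupied -> index 0.
Table: [624, -, -, -, 690, -, 393, 118, 652, -, 129]
Lookup 624: h=6, probe 6,7,10,4,0 → found at 0.

5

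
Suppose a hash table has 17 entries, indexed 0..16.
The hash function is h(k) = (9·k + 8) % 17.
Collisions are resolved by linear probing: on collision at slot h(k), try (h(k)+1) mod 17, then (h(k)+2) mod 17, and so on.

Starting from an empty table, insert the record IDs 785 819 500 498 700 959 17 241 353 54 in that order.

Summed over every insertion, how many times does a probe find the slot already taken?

28

Insert 785: h=1, slot 1 empty -> index 1.
Insert 819: h=1, slot 1 occupied -> index 2.
Insert 500: h=3, slot 3 empty -> index 3.
Insert 498: h=2, slots 2,3 occupied -> index 4.
Insert 700: h=1, slots 1,2,3,4 occupied -> index 5.
Insert 959: h=3, slots 3,4,5 occupied -> index 6.
Insert 17: h=8, slot 8 empty -> index 8.
Insert 241: h=1, slots 1,2,3,4,5,6 occupied -> index 7.
Insert 353: h=6, slots 6,7,8 occupied -> index 9.
Insert 54: h=1, slots 1,2,3,4,5,6,7,8,9 occupied -> index 10.
Table: [-, 785, 819, 500, 498, 700, 959, 241, 17, 353, 54, -, -, -, -, -, -]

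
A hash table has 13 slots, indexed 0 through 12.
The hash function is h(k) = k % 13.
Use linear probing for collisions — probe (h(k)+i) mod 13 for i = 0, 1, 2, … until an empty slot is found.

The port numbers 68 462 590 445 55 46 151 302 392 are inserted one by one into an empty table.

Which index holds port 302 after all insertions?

68: h=3 → slot 3
462: h=7 → slot 7
590: h=5 → slot 5
445: h=3, probe 3,4 → slot 4
55: h=3, probe 3,4,5,6 → slot 6
46: h=7, probe 7,8 → slot 8
151: h=8, probe 8,9 → slot 9
302: h=3, probe 3,4,5,6,7,8,9,10 → slot 10
392: h=2 → slot 2
Table: [—, —, 392, 68, 445, 590, 55, 462, 46, 151, 302, —, —]

10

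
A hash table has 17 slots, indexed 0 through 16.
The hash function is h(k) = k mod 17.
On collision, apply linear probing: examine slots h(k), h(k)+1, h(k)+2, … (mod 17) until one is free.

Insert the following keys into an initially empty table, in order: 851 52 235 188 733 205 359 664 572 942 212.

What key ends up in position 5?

205

851: h=1 → slot 1
52: h=1, probe 1,2 → slot 2
235: h=14 → slot 14
188: h=1, probe 1,2,3 → slot 3
733: h=2, probe 2,3,4 → slot 4
205: h=1, probe 1,2,3,4,5 → slot 5
359: h=2, probe 2,3,4,5,6 → slot 6
664: h=1, probe 1,2,3,4,5,6,7 → slot 7
572: h=11 → slot 11
942: h=7, probe 7,8 → slot 8
212: h=8, probe 8,9 → slot 9
Table: [—, 851, 52, 188, 733, 205, 359, 664, 942, 212, —, 572, —, —, 235, —, —]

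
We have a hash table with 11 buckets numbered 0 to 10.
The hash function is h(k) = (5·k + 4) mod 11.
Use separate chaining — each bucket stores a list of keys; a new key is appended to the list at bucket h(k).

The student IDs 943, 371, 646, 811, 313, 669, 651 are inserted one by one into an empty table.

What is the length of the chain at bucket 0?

4

Insert 943: h=0, bucket 0 empty → new chain.
Insert 371: h=0, bucket 0 nonempty → append to chain.
Insert 646: h=0, bucket 0 nonempty → append to chain.
Insert 811: h=0, bucket 0 nonempty → append to chain.
Insert 313: h=7, bucket 7 empty → new chain.
Insert 669: h=5, bucket 5 empty → new chain.
Insert 651: h=3, bucket 3 empty → new chain.
Final buckets:
0: 943 -> 371 -> 646 -> 811
1: _
2: _
3: 651
4: _
5: 669
6: _
7: 313
8: _
9: _
10: _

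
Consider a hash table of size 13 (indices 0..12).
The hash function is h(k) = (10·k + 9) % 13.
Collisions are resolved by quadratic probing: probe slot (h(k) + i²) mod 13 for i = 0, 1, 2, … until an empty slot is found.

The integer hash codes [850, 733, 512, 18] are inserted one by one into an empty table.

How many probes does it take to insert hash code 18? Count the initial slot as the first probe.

4

850: h=7 => slot 7
733: h=7, probe 7,8 => slot 8
512: h=7, probe 7,8,11 => slot 11
18: h=7, probe 7,8,11,3 => slot 3
Table: [-, -, -, 18, -, -, -, 850, 733, -, -, 512, -]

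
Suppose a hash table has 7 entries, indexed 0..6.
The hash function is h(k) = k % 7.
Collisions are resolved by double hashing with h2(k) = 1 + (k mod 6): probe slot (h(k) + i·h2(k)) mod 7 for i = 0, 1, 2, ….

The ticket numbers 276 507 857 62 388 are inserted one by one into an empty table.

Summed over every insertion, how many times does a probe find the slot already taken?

Insert 276: h=3, slot 3 empty → index 3.
Insert 507: h=3, h2=4, slot 3 occupied → index 0.
Insert 857: h=3, h2=6, slot 3 occupied → index 2.
Insert 62: h=6, slot 6 empty → index 6.
Insert 388: h=3, h2=5, slot 3 occupied → index 1.
Table: [507, 388, 857, 276, -, -, 62]

3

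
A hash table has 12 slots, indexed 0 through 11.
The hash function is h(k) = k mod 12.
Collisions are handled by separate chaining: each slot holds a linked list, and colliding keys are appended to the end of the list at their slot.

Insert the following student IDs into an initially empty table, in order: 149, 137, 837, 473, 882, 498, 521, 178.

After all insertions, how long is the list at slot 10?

1

Insert 149: h=5, bucket 5 empty → new chain.
Insert 137: h=5, bucket 5 nonempty → append to chain.
Insert 837: h=9, bucket 9 empty → new chain.
Insert 473: h=5, bucket 5 nonempty → append to chain.
Insert 882: h=6, bucket 6 empty → new chain.
Insert 498: h=6, bucket 6 nonempty → append to chain.
Insert 521: h=5, bucket 5 nonempty → append to chain.
Insert 178: h=10, bucket 10 empty → new chain.
Final buckets:
0: —
1: —
2: —
3: —
4: —
5: 149 -> 137 -> 473 -> 521
6: 882 -> 498
7: —
8: —
9: 837
10: 178
11: —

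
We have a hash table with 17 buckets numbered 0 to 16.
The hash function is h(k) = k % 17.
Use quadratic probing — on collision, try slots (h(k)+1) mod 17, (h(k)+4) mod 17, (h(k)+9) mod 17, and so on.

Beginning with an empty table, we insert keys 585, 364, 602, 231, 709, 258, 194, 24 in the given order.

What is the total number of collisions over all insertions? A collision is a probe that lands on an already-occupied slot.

Insert 585: h=7, slot 7 empty -> index 7.
Insert 364: h=7, slot 7 occupied -> index 8.
Insert 602: h=7, slots 7,8 occupied -> index 11.
Insert 231: h=10, slot 10 empty -> index 10.
Insert 709: h=12, slot 12 empty -> index 12.
Insert 258: h=3, slot 3 empty -> index 3.
Insert 194: h=7, slots 7,8,11 occupied -> index 16.
Insert 24: h=7, slots 7,8,11,16 occupied -> index 6.
Table: [-, -, -, 258, -, -, 24, 585, 364, -, 231, 602, 709, -, -, -, 194]

10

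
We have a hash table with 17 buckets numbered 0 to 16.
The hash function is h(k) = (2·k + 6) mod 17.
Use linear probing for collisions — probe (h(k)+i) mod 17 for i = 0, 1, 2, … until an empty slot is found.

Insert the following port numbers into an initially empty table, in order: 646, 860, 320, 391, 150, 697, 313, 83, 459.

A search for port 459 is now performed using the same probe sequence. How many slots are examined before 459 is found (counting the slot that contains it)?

Insert 646: h=6, slot 6 empty => index 6.
Insert 860: h=9, slot 9 empty => index 9.
Insert 320: h=0, slot 0 empty => index 0.
Insert 391: h=6, slot 6 occupied => index 7.
Insert 150: h=0, slot 0 occupied => index 1.
Insert 697: h=6, slots 6,7 occupied => index 8.
Insert 313: h=3, slot 3 empty => index 3.
Insert 83: h=2, slot 2 empty => index 2.
Insert 459: h=6, slots 6,7,8,9 occupied => index 10.
Table: [320, 150, 83, 313, _, _, 646, 391, 697, 860, 459, _, _, _, _, _, _]
Lookup 459: h=6, probe 6,7,8,9,10 → found at 10.

5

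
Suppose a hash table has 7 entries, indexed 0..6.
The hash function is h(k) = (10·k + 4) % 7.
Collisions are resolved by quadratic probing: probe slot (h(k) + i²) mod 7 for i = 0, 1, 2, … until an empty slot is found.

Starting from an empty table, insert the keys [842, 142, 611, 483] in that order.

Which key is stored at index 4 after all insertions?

842: h=3 -> slot 3
142: h=3, probe 3,4 -> slot 4
611: h=3, probe 3,4,0 -> slot 0
483: h=4, probe 4,5 -> slot 5
Table: [611, _, _, 842, 142, 483, _]

142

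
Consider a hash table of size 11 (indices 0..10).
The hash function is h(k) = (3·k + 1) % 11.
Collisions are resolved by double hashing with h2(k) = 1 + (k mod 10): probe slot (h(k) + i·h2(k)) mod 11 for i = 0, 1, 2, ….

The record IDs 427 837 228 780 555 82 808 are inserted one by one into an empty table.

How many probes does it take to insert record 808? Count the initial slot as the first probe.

3

427: h=6 -> slot 6
837: h=4 -> slot 4
228: h=3 -> slot 3
780: h=9 -> slot 9
555: h=5 -> slot 5
82: h=5, h2=3, probe 5,8 -> slot 8
808: h=5, h2=9, probe 5,3,1 -> slot 1
Table: [-, 808, -, 228, 837, 555, 427, -, 82, 780, -]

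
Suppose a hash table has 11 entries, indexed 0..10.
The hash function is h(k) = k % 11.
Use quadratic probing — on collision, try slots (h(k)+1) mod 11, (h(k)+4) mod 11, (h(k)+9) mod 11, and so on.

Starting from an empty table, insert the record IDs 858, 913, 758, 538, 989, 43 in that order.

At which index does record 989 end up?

8

Insert 858: h=0, slot 0 empty → index 0.
Insert 913: h=0, slot 0 occupied → index 1.
Insert 758: h=10, slot 10 empty → index 10.
Insert 538: h=10, slots 10,0 occupied → index 3.
Insert 989: h=10, slots 10,0,3 occupied → index 8.
Insert 43: h=10, slots 10,0,3,8 occupied → index 4.
Table: [858, 913, _, 538, 43, _, _, _, 989, _, 758]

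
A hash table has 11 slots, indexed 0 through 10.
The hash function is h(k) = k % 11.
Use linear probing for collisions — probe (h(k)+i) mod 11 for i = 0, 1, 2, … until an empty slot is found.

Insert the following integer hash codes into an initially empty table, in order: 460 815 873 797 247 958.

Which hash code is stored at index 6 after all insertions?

247

460: h=9 -> slot 9
815: h=1 -> slot 1
873: h=4 -> slot 4
797: h=5 -> slot 5
247: h=5, probe 5,6 -> slot 6
958: h=1, probe 1,2 -> slot 2
Table: [∅, 815, 958, ∅, 873, 797, 247, ∅, ∅, 460, ∅]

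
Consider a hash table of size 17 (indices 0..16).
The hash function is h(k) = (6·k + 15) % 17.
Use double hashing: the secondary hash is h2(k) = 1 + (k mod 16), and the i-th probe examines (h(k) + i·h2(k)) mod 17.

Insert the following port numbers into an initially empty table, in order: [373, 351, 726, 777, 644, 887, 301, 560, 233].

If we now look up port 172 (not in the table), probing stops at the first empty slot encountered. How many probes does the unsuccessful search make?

373 hashes to 9; slot 9 is free → place at 9.
351 hashes to 13; slot 13 is free → place at 13.
726 hashes to 2; slot 2 is free → place at 2.
777 hashes to 2, h2=10; 2 taken → place at 12.
644 hashes to 3; slot 3 is free → place at 3.
887 hashes to 16; slot 16 is free → place at 16.
301 hashes to 2, h2=14; 2,16,13 taken → place at 10.
560 hashes to 9, h2=1; 9,10 taken → place at 11.
233 hashes to 2, h2=10; 2,12 taken → place at 5.
Table: [-, -, 726, 644, -, 233, -, -, -, 373, 301, 560, 777, 351, -, -, 887]
Lookup 172: h=10, h2=13, probe 10,6 → slot 6 empty, not found.

2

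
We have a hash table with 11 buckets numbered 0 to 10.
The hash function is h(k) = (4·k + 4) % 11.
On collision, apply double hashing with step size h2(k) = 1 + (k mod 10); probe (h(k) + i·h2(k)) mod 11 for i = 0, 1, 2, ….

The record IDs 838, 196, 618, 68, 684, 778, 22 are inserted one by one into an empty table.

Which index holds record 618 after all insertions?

10

838 hashes to 1; slot 1 is free → place at 1.
196 hashes to 7; slot 7 is free → place at 7.
618 hashes to 1, h2=9; 1 taken → place at 10.
68 hashes to 1, h2=9; 1,10 taken → place at 8.
684 hashes to 1, h2=5; 1 taken → place at 6.
778 hashes to 3; slot 3 is free → place at 3.
22 hashes to 4; slot 4 is free → place at 4.
Table: [_, 838, _, 778, 22, _, 684, 196, 68, _, 618]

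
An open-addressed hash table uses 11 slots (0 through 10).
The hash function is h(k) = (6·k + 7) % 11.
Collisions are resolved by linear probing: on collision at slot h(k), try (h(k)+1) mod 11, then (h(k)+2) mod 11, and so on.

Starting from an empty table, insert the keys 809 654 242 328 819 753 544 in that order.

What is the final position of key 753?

8

Insert 809: h=10, slot 10 empty -> index 10.
Insert 654: h=4, slot 4 empty -> index 4.
Insert 242: h=7, slot 7 empty -> index 7.
Insert 328: h=6, slot 6 empty -> index 6.
Insert 819: h=4, slot 4 occupied -> index 5.
Insert 753: h=4, slots 4,5,6,7 occupied -> index 8.
Insert 544: h=4, slots 4,5,6,7,8 occupied -> index 9.
Table: [—, —, —, —, 654, 819, 328, 242, 753, 544, 809]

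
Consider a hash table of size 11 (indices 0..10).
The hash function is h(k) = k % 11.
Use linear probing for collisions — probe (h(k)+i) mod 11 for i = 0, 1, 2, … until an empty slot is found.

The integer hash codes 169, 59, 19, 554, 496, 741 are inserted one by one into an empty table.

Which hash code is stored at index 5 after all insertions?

169: h=4 => slot 4
59: h=4, probe 4,5 => slot 5
19: h=8 => slot 8
554: h=4, probe 4,5,6 => slot 6
496: h=1 => slot 1
741: h=4, probe 4,5,6,7 => slot 7
Table: [∅, 496, ∅, ∅, 169, 59, 554, 741, 19, ∅, ∅]

59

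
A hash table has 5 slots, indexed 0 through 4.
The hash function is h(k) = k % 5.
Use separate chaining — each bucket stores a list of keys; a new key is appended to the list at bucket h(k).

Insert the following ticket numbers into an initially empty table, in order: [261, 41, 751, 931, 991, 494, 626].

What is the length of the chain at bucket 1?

6

Insert 261: h=1, bucket 1 empty -> new chain.
Insert 41: h=1, bucket 1 nonempty -> append to chain.
Insert 751: h=1, bucket 1 nonempty -> append to chain.
Insert 931: h=1, bucket 1 nonempty -> append to chain.
Insert 991: h=1, bucket 1 nonempty -> append to chain.
Insert 494: h=4, bucket 4 empty -> new chain.
Insert 626: h=1, bucket 1 nonempty -> append to chain.
Final buckets:
0: —
1: 261 -> 41 -> 751 -> 931 -> 991 -> 626
2: —
3: —
4: 494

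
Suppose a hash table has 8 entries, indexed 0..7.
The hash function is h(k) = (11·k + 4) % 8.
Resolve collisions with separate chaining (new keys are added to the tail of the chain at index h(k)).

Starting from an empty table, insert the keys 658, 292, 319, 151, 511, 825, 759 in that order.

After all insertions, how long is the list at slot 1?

4

Insert 658: h=2, bucket 2 empty -> new chain.
Insert 292: h=0, bucket 0 empty -> new chain.
Insert 319: h=1, bucket 1 empty -> new chain.
Insert 151: h=1, bucket 1 nonempty -> append to chain.
Insert 511: h=1, bucket 1 nonempty -> append to chain.
Insert 825: h=7, bucket 7 empty -> new chain.
Insert 759: h=1, bucket 1 nonempty -> append to chain.
Final buckets:
0: 292
1: 319 -> 151 -> 511 -> 759
2: 658
3: .
4: .
5: .
6: .
7: 825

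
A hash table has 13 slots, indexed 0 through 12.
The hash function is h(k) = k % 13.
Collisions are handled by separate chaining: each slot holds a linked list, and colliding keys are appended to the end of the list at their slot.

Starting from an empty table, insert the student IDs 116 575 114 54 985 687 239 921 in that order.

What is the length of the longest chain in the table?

2

Insert 116: h=12, bucket 12 empty → new chain.
Insert 575: h=3, bucket 3 empty → new chain.
Insert 114: h=10, bucket 10 empty → new chain.
Insert 54: h=2, bucket 2 empty → new chain.
Insert 985: h=10, bucket 10 nonempty → append to chain.
Insert 687: h=11, bucket 11 empty → new chain.
Insert 239: h=5, bucket 5 empty → new chain.
Insert 921: h=11, bucket 11 nonempty → append to chain.
Final buckets:
0: _
1: _
2: 54
3: 575
4: _
5: 239
6: _
7: _
8: _
9: _
10: 114 -> 985
11: 687 -> 921
12: 116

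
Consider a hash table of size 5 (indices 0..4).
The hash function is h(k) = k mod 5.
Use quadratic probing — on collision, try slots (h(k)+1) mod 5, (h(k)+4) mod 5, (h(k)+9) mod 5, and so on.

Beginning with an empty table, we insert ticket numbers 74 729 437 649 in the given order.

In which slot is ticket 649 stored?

74: h=4 => slot 4
729: h=4, probe 4,0 => slot 0
437: h=2 => slot 2
649: h=4, probe 4,0,3 => slot 3
Table: [729, ., 437, 649, 74]

3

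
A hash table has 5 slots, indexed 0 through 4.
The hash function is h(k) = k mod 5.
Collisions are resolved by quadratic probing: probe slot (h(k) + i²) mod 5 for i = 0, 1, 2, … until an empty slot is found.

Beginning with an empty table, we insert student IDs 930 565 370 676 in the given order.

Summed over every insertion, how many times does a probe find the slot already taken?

4

Insert 930: h=0, slot 0 empty -> index 0.
Insert 565: h=0, slot 0 occupied -> index 1.
Insert 370: h=0, slots 0,1 occupied -> index 4.
Insert 676: h=1, slot 1 occupied -> index 2.
Table: [930, 565, 676, ∅, 370]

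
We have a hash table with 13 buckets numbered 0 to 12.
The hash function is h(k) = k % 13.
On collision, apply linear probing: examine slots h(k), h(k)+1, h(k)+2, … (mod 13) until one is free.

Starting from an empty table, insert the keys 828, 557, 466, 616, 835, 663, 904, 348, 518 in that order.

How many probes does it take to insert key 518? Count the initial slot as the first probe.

4

Insert 828: h=9, slot 9 empty → index 9.
Insert 557: h=11, slot 11 empty → index 11.
Insert 466: h=11, slot 11 occupied → index 12.
Insert 616: h=5, slot 5 empty → index 5.
Insert 835: h=3, slot 3 empty → index 3.
Insert 663: h=0, slot 0 empty → index 0.
Insert 904: h=7, slot 7 empty → index 7.
Insert 348: h=10, slot 10 empty → index 10.
Insert 518: h=11, slots 11,12,0 occupied → index 1.
Table: [663, 518, —, 835, —, 616, —, 904, —, 828, 348, 557, 466]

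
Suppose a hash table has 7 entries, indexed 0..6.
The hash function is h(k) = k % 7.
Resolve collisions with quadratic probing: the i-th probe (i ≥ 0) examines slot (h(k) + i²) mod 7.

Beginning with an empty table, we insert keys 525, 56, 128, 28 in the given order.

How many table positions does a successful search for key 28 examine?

3

Insert 525: h=0, slot 0 empty => index 0.
Insert 56: h=0, slot 0 occupied => index 1.
Insert 128: h=2, slot 2 empty => index 2.
Insert 28: h=0, slots 0,1 occupied => index 4.
Table: [525, 56, 128, —, 28, —, —]
Lookup 28: h=0, probe 0,1,4 → found at 4.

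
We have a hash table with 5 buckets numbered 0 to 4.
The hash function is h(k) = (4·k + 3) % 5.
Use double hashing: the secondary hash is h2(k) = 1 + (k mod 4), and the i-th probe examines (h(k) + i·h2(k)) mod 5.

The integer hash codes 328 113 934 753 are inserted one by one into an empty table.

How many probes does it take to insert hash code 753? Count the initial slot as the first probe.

328 hashes to 0; slot 0 is free => place at 0.
113 hashes to 0, h2=2; 0 taken => place at 2.
934 hashes to 4; slot 4 is free => place at 4.
753 hashes to 0, h2=2; 0,2,4 taken => place at 1.
Table: [328, 753, 113, ., 934]

4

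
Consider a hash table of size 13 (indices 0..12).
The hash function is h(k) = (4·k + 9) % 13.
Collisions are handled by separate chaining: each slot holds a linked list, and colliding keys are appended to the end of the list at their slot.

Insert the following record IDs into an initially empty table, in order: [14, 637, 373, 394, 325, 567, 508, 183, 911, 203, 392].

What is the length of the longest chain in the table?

4

14 → bucket 0
637 → bucket 9
373 → bucket 6
394 → bucket 12
325 → bucket 9 (collision)
567 → bucket 2
508 → bucket 0 (collision)
183 → bucket 0 (collision)
911 → bucket 0 (collision)
203 → bucket 2 (collision)
392 → bucket 4
Final buckets:
0: 14 -> 508 -> 183 -> 911
1: -
2: 567 -> 203
3: -
4: 392
5: -
6: 373
7: -
8: -
9: 637 -> 325
10: -
11: -
12: 394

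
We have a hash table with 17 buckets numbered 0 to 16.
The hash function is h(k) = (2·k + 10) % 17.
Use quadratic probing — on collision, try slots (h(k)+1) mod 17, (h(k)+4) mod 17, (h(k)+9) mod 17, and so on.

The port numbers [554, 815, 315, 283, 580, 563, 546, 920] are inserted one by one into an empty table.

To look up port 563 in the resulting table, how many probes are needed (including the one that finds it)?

554 hashes to 13; slot 13 is free → place at 13.
815 hashes to 8; slot 8 is free → place at 8.
315 hashes to 11; slot 11 is free → place at 11.
283 hashes to 15; slot 15 is free → place at 15.
580 hashes to 14; slot 14 is free → place at 14.
563 hashes to 14; 14,15 taken → place at 1.
546 hashes to 14; 14,15,1 taken → place at 6.
920 hashes to 14; 14,15,1,6,13 taken → place at 5.
Table: [_, 563, _, _, _, 920, 546, _, 815, _, _, 315, _, 554, 580, 283, _]
Lookup 563: h=14, probe 14,15,1 → found at 1.

3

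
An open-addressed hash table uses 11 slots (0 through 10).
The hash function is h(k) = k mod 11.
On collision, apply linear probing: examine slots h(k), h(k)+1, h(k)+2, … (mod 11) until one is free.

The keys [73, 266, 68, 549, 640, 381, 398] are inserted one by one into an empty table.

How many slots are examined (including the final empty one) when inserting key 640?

3

73 hashes to 7; slot 7 is free → place at 7.
266 hashes to 2; slot 2 is free → place at 2.
68 hashes to 2; 2 taken → place at 3.
549 hashes to 10; slot 10 is free → place at 10.
640 hashes to 2; 2,3 taken → place at 4.
381 hashes to 7; 7 taken → place at 8.
398 hashes to 2; 2,3,4 taken → place at 5.
Table: [_, _, 266, 68, 640, 398, _, 73, 381, _, 549]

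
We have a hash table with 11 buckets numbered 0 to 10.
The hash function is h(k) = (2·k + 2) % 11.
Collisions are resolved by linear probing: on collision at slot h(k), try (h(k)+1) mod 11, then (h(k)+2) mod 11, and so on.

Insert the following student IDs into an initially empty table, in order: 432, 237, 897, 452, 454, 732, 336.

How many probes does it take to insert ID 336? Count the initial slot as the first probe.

5

432: h=8 → slot 8
237: h=3 → slot 3
897: h=3, probe 3,4 → slot 4
452: h=4, probe 4,5 → slot 5
454: h=8, probe 8,9 → slot 9
732: h=3, probe 3,4,5,6 → slot 6
336: h=3, probe 3,4,5,6,7 → slot 7
Table: [∅, ∅, ∅, 237, 897, 452, 732, 336, 432, 454, ∅]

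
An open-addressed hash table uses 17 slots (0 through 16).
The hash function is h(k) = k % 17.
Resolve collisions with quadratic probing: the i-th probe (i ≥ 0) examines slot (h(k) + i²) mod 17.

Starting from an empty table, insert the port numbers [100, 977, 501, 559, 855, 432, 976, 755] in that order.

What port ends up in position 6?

755

100: h=15 → slot 15
977: h=8 → slot 8
501: h=8, probe 8,9 → slot 9
559: h=15, probe 15,16 → slot 16
855: h=5 → slot 5
432: h=7 → slot 7
976: h=7, probe 7,8,11 → slot 11
755: h=7, probe 7,8,11,16,6 → slot 6
Table: [., ., ., ., ., 855, 755, 432, 977, 501, ., 976, ., ., ., 100, 559]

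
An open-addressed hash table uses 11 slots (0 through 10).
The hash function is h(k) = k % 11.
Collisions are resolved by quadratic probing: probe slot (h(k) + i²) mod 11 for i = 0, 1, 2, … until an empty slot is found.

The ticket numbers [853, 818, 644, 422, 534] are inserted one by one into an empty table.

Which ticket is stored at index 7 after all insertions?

644

853 hashes to 6; slot 6 is free → place at 6.
818 hashes to 4; slot 4 is free → place at 4.
644 hashes to 6; 6 taken → place at 7.
422 hashes to 4; 4 taken → place at 5.
534 hashes to 6; 6,7 taken → place at 10.
Table: [∅, ∅, ∅, ∅, 818, 422, 853, 644, ∅, ∅, 534]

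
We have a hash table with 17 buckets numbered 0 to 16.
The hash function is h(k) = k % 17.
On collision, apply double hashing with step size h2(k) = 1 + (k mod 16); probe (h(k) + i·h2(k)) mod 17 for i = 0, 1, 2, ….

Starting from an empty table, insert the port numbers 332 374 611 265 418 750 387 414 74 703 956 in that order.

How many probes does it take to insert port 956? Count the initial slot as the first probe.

6

Insert 332: h=9, slot 9 empty → index 9.
Insert 374: h=0, slot 0 empty → index 0.
Insert 611: h=16, slot 16 empty → index 16.
Insert 265: h=10, slot 10 empty → index 10.
Insert 418: h=10, h2=3, slot 10 occupied → index 13.
Insert 750: h=2, slot 2 empty → index 2.
Insert 387: h=13, h2=4, slots 13,0 occupied → index 4.
Insert 414: h=6, slot 6 empty → index 6.
Insert 74: h=6, h2=11, slots 6,0 occupied → index 11.
Insert 703: h=6, h2=16, slot 6 occupied → index 5.
Insert 956: h=4, h2=13, slots 4,0,13,9,5 occupied → index 1.
Table: [374, 956, 750, -, 387, 703, 414, -, -, 332, 265, 74, -, 418, -, -, 611]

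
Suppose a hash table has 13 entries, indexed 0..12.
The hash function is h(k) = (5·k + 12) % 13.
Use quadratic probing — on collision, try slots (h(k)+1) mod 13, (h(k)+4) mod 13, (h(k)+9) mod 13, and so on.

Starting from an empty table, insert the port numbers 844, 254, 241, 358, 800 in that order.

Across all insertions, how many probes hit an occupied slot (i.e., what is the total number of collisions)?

6

844: h=7 → slot 7
254: h=8 → slot 8
241: h=8, probe 8,9 → slot 9
358: h=8, probe 8,9,12 → slot 12
800: h=8, probe 8,9,12,4 → slot 4
Table: [_, _, _, _, 800, _, _, 844, 254, 241, _, _, 358]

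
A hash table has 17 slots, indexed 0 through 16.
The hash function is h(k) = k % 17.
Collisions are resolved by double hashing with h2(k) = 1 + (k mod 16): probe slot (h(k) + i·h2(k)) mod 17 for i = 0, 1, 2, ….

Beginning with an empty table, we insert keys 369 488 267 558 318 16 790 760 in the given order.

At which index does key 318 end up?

10

369 hashes to 12; slot 12 is free => place at 12.
488 hashes to 12, h2=9; 12 taken => place at 4.
267 hashes to 12, h2=12; 12 taken => place at 7.
558 hashes to 14; slot 14 is free => place at 14.
318 hashes to 12, h2=15; 12 taken => place at 10.
16 hashes to 16; slot 16 is free => place at 16.
790 hashes to 8; slot 8 is free => place at 8.
760 hashes to 12, h2=9; 12,4 taken => place at 13.
Table: [_, _, _, _, 488, _, _, 267, 790, _, 318, _, 369, 760, 558, _, 16]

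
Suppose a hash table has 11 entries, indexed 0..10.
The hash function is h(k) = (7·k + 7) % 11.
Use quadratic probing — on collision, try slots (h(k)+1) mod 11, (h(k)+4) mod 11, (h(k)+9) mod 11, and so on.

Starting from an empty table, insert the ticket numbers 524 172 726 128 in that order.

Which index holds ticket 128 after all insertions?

524: h=1 → slot 1
172: h=1, probe 1,2 → slot 2
726: h=7 → slot 7
128: h=1, probe 1,2,5 → slot 5
Table: [-, 524, 172, -, -, 128, -, 726, -, -, -]

5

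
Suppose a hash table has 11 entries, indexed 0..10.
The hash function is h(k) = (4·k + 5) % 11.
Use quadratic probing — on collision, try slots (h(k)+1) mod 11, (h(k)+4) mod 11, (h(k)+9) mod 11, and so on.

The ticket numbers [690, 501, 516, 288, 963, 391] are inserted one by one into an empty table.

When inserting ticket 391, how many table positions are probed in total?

3

690: h=4 -> slot 4
501: h=7 -> slot 7
516: h=1 -> slot 1
288: h=2 -> slot 2
963: h=7, probe 7,8 -> slot 8
391: h=7, probe 7,8,0 -> slot 0
Table: [391, 516, 288, —, 690, —, —, 501, 963, —, —]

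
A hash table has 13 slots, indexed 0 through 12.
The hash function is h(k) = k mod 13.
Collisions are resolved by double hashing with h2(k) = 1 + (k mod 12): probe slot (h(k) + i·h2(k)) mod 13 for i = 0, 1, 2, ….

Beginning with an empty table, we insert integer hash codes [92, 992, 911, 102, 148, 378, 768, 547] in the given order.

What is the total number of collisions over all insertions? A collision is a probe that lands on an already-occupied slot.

4

Insert 92: h=1, slot 1 empty => index 1.
Insert 992: h=4, slot 4 empty => index 4.
Insert 911: h=1, h2=12, slot 1 occupied => index 0.
Insert 102: h=11, slot 11 empty => index 11.
Insert 148: h=5, slot 5 empty => index 5.
Insert 378: h=1, h2=7, slot 1 occupied => index 8.
Insert 768: h=1, h2=1, slot 1 occupied => index 2.
Insert 547: h=1, h2=8, slot 1 occupied => index 9.
Table: [911, 92, 768, ., 992, 148, ., ., 378, 547, ., 102, .]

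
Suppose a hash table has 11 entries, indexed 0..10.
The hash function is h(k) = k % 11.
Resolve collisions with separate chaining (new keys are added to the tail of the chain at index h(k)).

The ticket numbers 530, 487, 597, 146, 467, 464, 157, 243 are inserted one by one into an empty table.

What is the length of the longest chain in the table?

4

Insert 530: h=2, bucket 2 empty -> new chain.
Insert 487: h=3, bucket 3 empty -> new chain.
Insert 597: h=3, bucket 3 nonempty -> append to chain.
Insert 146: h=3, bucket 3 nonempty -> append to chain.
Insert 467: h=5, bucket 5 empty -> new chain.
Insert 464: h=2, bucket 2 nonempty -> append to chain.
Insert 157: h=3, bucket 3 nonempty -> append to chain.
Insert 243: h=1, bucket 1 empty -> new chain.
Final buckets:
0: .
1: 243
2: 530 -> 464
3: 487 -> 597 -> 146 -> 157
4: .
5: 467
6: .
7: .
8: .
9: .
10: .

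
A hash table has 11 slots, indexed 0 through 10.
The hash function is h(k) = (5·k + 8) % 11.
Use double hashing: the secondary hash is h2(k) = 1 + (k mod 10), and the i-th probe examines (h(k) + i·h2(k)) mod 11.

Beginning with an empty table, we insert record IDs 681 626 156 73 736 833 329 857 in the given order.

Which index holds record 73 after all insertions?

Insert 681: h=3, slot 3 empty -> index 3.
Insert 626: h=3, h2=7, slot 3 occupied -> index 10.
Insert 156: h=7, slot 7 empty -> index 7.
Insert 73: h=10, h2=4, slots 10,3,7 occupied -> index 0.
Insert 736: h=3, h2=7, slots 3,10 occupied -> index 6.
Insert 833: h=4, slot 4 empty -> index 4.
Insert 329: h=3, h2=10, slot 3 occupied -> index 2.
Insert 857: h=3, h2=8, slots 3,0 occupied -> index 8.
Table: [73, ., 329, 681, 833, ., 736, 156, 857, ., 626]

0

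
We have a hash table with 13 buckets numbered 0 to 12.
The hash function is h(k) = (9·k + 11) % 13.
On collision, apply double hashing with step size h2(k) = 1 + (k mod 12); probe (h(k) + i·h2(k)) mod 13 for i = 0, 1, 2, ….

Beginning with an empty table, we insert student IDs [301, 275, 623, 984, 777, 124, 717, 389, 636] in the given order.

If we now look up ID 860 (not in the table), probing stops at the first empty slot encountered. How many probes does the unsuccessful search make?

301 hashes to 3; slot 3 is free => place at 3.
275 hashes to 3, h2=12; 3 taken => place at 2.
623 hashes to 2, h2=12; 2 taken => place at 1.
984 hashes to 1, h2=1; 1,2,3 taken => place at 4.
777 hashes to 10; slot 10 is free => place at 10.
124 hashes to 9; slot 9 is free => place at 9.
717 hashes to 3, h2=10; 3 taken => place at 0.
389 hashes to 2, h2=6; 2 taken => place at 8.
636 hashes to 2, h2=1; 2,3,4 taken => place at 5.
Table: [717, 623, 275, 301, 984, 636, _, _, 389, 124, 777, _, _]
Lookup 860: h=3, h2=9, probe 3,12 → slot 12 empty, not found.

2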